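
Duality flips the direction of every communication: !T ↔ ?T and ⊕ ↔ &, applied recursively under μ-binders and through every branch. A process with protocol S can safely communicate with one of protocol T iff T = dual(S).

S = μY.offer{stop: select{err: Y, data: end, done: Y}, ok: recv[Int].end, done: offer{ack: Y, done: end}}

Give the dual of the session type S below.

μY.select{stop: offer{err: Y, data: end, done: Y}, ok: send[Int].end, done: select{ack: Y, done: end}}

μY → μY  (rec unchanged)
  offer{stop,ok,done} → select{stop,ok,done}  (offer→select)
    • stop:
      select{err,data,done} → offer{err,data,done}  (internal→external)
        • err:
          Y ↦ Y
        • data:
          end ↦ end
        • done:
          Y ↦ Y
    • ok:
      recv[Int] → send[Int]
        end ↦ end
    • done:
      offer{ack,done} → select{ack,done}  (offer→select)
        • ack:
          Y ↦ Y
        • done:
          end ↦ end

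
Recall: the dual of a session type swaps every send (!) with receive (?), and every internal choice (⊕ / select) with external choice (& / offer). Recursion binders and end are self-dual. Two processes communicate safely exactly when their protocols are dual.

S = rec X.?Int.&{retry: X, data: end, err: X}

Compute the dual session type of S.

rec X → rec X  (μ self-dual)
  ?Int → !Int
    &{retry,data,err} → +{retry,data,err}  (external→internal)
      case retry:
        dual(X) = X
      case data:
        dual(end) = end
      case err:
        dual(X) = X

rec X.!Int.+{retry: X, data: end, err: X}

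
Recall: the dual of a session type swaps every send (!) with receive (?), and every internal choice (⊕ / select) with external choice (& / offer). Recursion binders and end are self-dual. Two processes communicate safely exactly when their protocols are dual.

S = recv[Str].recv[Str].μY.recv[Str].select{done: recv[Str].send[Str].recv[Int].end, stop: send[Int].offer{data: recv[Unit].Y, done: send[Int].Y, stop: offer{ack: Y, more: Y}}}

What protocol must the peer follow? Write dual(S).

recv[Str] = send[Str]
  recv[Str] = send[Str]
    μY = μY  (rec unchanged)
      recv[Str] = send[Str]
        select{done,stop} = offer{done,stop}  (select→offer)
          • done:
            recv[Str] = send[Str]
              send[Str] = recv[Str]
                recv[Int] = send[Int]
                  dual(end) = end
          • stop:
            send[Int] = recv[Int]
              offer{data,done,stop} = select{data,done,stop}  (offer→select)
                • data:
                  recv[Unit] = send[Unit]
                    dual(Y) = Y
                • done:
                  send[Int] = recv[Int]
                    dual(Y) = Y
                • stop:
                  offer{ack,more} = select{ack,more}  (offer→select)
                    • ack:
                      dual(Y) = Y
                    • more:
                      dual(Y) = Y

send[Str].send[Str].μY.send[Str].offer{done: send[Str].recv[Str].send[Int].end, stop: recv[Int].select{data: send[Unit].Y, done: recv[Int].Y, stop: select{ack: Y, more: Y}}}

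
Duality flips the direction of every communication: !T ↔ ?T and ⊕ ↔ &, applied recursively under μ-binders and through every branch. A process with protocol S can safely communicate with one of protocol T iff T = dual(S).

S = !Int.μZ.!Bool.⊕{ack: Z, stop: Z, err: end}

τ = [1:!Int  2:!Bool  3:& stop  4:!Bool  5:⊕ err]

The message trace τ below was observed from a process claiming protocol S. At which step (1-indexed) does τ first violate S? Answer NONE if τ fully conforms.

3

step 1: !Int  match  state: μZ.…
step 2: !Bool  match  state: ⊕{ack: μZ.…, stop: μZ.…, err: end}
step 3: got & stop, protocol expects ⊕ ack or ⊕ stop or ⊕ err  ✗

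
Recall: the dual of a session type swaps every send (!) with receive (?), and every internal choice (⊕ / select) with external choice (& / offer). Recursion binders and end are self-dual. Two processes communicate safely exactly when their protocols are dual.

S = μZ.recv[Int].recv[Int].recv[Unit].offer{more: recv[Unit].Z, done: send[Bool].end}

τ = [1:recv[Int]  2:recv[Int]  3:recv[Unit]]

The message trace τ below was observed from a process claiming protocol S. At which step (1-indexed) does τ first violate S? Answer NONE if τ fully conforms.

NONE

[1] recv[Int]  ✓  residual = recv[Int].recv[Unit].offer{more: recv[Unit].μZ.…, done: send[Bool].end}
[2] recv[Int]  ✓  residual = recv[Unit].offer{more: recv[Unit].μZ.…, done: send[Bool].end}
[3] recv[Unit]  ✓  residual = offer{more: recv[Unit].μZ.…, done: send[Bool].end}
trace exhausted — no violation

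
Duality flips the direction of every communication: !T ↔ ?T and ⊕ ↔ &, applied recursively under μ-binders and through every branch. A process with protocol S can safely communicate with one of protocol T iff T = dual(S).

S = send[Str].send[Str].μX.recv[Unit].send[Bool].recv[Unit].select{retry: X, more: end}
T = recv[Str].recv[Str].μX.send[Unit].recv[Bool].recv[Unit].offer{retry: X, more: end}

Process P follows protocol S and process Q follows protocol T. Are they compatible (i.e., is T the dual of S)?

NO

send[Str] vs recv[Str]  ✓
  send[Str] vs recv[Str]  ✓
    μX vs μX  ✓ (binder kept)
      recv[Unit] vs send[Unit]  ✓
        send[Bool] vs recv[Bool]  ✓
          recv[Unit] vs recv[Unit]  ✗ same direction on both sides — not dual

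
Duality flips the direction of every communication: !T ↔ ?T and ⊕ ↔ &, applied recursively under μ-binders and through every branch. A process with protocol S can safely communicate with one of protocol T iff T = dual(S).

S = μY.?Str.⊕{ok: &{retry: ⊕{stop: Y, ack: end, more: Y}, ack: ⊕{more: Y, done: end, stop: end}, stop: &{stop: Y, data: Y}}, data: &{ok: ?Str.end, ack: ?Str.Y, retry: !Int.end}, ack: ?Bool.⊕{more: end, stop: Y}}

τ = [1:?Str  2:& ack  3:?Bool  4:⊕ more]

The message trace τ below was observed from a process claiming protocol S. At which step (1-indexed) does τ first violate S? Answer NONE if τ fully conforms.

[1] ?Str  ✓  now at ⊕{ok: &{retry: ⊕{stop: μY.…, ack: end, more: μY.…}, ack: ⊕{more: μY.…, done: end, stop: end}, stop: &{stop: μY.…, data: μY.…}}, data: &{ok: ?Str.end, ack: ?Str.μY.…, retry: !Int.end}, ack: ?Bool.⊕{more: end, stop: μY.…}}
[2] got & ack, protocol expects ⊕ ok or ⊕ data or ⊕ ack  ✗

2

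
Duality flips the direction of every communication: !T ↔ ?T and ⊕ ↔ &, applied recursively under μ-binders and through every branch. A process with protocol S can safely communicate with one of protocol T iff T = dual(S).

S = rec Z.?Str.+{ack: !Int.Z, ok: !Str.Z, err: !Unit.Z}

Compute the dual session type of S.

rec Z ↦ rec Z  (μ self-dual)
  ?Str ↦ !Str
    +{ack,ok,err} ↦ &{ack,ok,err}  (select→offer)
      • ack:
        !Int ↦ ?Int
          Z ↦ Z
      • ok:
        !Str ↦ ?Str
          Z ↦ Z
      • err:
        !Unit ↦ ?Unit
          Z ↦ Z

rec Z.!Str.&{ack: ?Int.Z, ok: ?Str.Z, err: ?Unit.Z}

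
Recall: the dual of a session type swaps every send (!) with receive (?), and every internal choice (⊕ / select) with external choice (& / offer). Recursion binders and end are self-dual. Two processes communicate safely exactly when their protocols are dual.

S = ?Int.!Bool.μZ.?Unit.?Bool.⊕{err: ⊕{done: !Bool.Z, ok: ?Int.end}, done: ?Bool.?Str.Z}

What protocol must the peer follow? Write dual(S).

?Int = !Int
  !Bool = ?Bool
    μZ = μZ  (binder kept)
      ?Unit = !Unit
        ?Bool = !Bool
          ⊕{err,done} = &{err,done}  (select→offer)
            case err:
              ⊕{done,ok} = &{done,ok}  (select→offer)
                case done:
                  !Bool = ?Bool
                    Z ↦ Z
                case ok:
                  ?Int = !Int
                    end ↦ end
            case done:
              ?Bool = !Bool
                ?Str = !Str
                  Z ↦ Z

!Int.?Bool.μZ.!Unit.!Bool.&{err: &{done: ?Bool.Z, ok: !Int.end}, done: !Bool.!Str.Z}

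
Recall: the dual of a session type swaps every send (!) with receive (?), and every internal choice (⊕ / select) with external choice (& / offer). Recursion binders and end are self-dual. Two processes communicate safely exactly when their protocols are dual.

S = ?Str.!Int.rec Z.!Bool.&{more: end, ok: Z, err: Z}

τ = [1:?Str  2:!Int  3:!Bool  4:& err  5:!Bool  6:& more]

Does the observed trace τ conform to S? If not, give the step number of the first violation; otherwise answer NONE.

NONE

[1] ?Str  ok  state: !Int.rec Z.…
[2] !Int  ok  state: rec Z.…
[3] !Bool  ok  state: &{more: end, ok: rec Z.…, err: rec Z.…}
[4] & err  ok  state: rec Z.…
[5] !Bool  ok  state: &{more: end, ok: rec Z.…, err: rec Z.…}
[6] & more  ok  state: end
all 6 steps conform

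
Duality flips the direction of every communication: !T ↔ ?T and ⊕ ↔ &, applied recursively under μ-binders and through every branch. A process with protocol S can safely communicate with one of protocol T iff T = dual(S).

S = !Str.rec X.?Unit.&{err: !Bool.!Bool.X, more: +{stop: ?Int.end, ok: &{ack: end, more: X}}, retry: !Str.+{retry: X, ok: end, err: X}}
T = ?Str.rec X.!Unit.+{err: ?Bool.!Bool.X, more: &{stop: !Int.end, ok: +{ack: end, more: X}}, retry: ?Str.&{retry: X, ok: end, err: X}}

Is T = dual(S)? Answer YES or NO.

!Str ‖ ?Str  match
  rec X ‖ rec X  match (rec unchanged)
    ?Unit ‖ !Unit  match
      &{err,more,retry} ‖ +{err,more,retry}  match labels match
        case err:
          !Bool ‖ ?Bool  match
            !Bool ‖ !Bool  ✗ same direction on both sides — not dual

NO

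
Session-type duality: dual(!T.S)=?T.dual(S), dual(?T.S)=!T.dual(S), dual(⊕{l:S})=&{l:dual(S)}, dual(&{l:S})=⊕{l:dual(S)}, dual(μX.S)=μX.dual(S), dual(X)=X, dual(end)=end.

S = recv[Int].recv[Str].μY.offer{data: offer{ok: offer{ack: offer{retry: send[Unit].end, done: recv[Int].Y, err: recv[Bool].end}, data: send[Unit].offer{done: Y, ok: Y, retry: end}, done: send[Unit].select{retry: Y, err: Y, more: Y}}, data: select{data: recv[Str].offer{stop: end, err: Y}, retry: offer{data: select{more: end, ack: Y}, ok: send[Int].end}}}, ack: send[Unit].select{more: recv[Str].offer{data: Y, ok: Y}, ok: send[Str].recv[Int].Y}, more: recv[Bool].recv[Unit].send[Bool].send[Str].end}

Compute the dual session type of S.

recv[Int] = send[Int]
  recv[Str] = send[Str]
    μY = μY  (rec unchanged)
      offer{data,ack,more} = select{data,ack,more}  (external→internal)
        case data:
          offer{ok,data} = select{ok,data}  (external→internal)
            case ok:
              offer{ack,data,done} = select{ack,data,done}  (external→internal)
                case ack:
                  offer{retry,done,err} = select{retry,done,err}  (external→internal)
                    case retry:
                      send[Unit] = recv[Unit]
                        end ↦ end
                    case done:
                      recv[Int] = send[Int]
                        Y ↦ Y
                    case err:
                      recv[Bool] = send[Bool]
                        end ↦ end
                case data:
                  send[Unit] = recv[Unit]
                    offer{done,ok,retry} = select{done,ok,retry}  (external→internal)
                      case done:
                        Y ↦ Y
                      case ok:
                        Y ↦ Y
                      case retry:
                        end ↦ end
                case done:
                  send[Unit] = recv[Unit]
                    select{retry,err,more} = offer{retry,err,more}  (select→offer)
                      case retry:
                        Y ↦ Y
                      case err:
                        Y ↦ Y
                      case more:
                        Y ↦ Y
            case data:
              select{data,retry} = offer{data,retry}  (select→offer)
                case data:
                  recv[Str] = send[Str]
                    offer{stop,err} = select{stop,err}  (external→internal)
                      case stop:
                        end ↦ end
                      case err:
                        Y ↦ Y
                case retry:
                  offer{data,ok} = select{data,ok}  (external→internal)
                    case data:
                      select{more,ack} = offer{more,ack}  (select→offer)
                        case more:
                          end ↦ end
                        case ack:
                          Y ↦ Y
                    case ok:
                      send[Int] = recv[Int]
                        end ↦ end
        case ack:
          send[Unit] = recv[Unit]
            select{more,ok} = offer{more,ok}  (select→offer)
              case more:
                recv[Str] = send[Str]
                  offer{data,ok} = select{data,ok}  (external→internal)
                    case data:
                      Y ↦ Y
                    case ok:
                      Y ↦ Y
              case ok:
                send[Str] = recv[Str]
                  recv[Int] = send[Int]
                    Y ↦ Y
        case more:
          recv[Bool] = send[Bool]
            recv[Unit] = send[Unit]
              send[Bool] = recv[Bool]
                send[Str] = recv[Str]
                  end ↦ end

send[Int].send[Str].μY.select{data: select{ok: select{ack: select{retry: recv[Unit].end, done: send[Int].Y, err: send[Bool].end}, data: recv[Unit].select{done: Y, ok: Y, retry: end}, done: recv[Unit].offer{retry: Y, err: Y, more: Y}}, data: offer{data: send[Str].select{stop: end, err: Y}, retry: select{data: offer{more: end, ack: Y}, ok: recv[Int].end}}}, ack: recv[Unit].offer{more: send[Str].select{data: Y, ok: Y}, ok: recv[Str].send[Int].Y}, more: send[Bool].send[Unit].recv[Bool].recv[Str].end}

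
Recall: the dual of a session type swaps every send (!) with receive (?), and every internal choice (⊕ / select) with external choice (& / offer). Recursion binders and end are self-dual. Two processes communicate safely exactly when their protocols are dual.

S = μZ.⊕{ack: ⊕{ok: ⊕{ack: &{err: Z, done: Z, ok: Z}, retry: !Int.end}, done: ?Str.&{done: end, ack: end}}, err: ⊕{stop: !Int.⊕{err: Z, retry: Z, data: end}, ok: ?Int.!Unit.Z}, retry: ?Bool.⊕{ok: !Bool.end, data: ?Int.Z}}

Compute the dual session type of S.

μZ → μZ  (μ self-dual)
  ⊕{ack,err,retry} → &{ack,err,retry}  (⊕→&)
    • ack:
      ⊕{ok,done} → &{ok,done}  (⊕→&)
        • ok:
          ⊕{ack,retry} → &{ack,retry}  (⊕→&)
            • ack:
              &{err,done,ok} → ⊕{err,done,ok}  (external→internal)
                • err:
                  Z self-dual
                • done:
                  Z self-dual
                • ok:
                  Z self-dual
            • retry:
              !Int → ?Int
                end self-dual
        • done:
          ?Str → !Str
            &{done,ack} → ⊕{done,ack}  (external→internal)
              • done:
                end self-dual
              • ack:
                end self-dual
    • err:
      ⊕{stop,ok} → &{stop,ok}  (⊕→&)
        • stop:
          !Int → ?Int
            ⊕{err,retry,data} → &{err,retry,data}  (⊕→&)
              • err:
                Z self-dual
              • retry:
                Z self-dual
              • data:
                end self-dual
        • ok:
          ?Int → !Int
            !Unit → ?Unit
              Z self-dual
    • retry:
      ?Bool → !Bool
        ⊕{ok,data} → &{ok,data}  (⊕→&)
          • ok:
            !Bool → ?Bool
              end self-dual
          • data:
            ?Int → !Int
              Z self-dual

μZ.&{ack: &{ok: &{ack: ⊕{err: Z, done: Z, ok: Z}, retry: ?Int.end}, done: !Str.⊕{done: end, ack: end}}, err: &{stop: ?Int.&{err: Z, retry: Z, data: end}, ok: !Int.?Unit.Z}, retry: !Bool.&{ok: ?Bool.end, data: !Int.Z}}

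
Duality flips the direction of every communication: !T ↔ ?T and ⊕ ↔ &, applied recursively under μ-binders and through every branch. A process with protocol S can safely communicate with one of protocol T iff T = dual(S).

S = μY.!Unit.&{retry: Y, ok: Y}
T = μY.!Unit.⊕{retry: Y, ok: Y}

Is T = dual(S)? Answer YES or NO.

μY vs μY  match (binder kept)
  !Unit vs !Unit  ✗ same direction on both sides — not dual

NO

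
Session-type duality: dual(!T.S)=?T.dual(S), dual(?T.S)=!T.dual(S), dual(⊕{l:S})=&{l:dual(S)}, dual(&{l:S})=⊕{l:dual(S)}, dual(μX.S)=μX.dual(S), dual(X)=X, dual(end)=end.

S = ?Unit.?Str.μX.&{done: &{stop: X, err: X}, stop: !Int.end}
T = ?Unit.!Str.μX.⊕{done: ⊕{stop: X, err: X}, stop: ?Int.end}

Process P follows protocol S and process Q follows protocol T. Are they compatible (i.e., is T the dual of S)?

NO

?Unit vs ?Unit  ✗ same direction on both sides — not dual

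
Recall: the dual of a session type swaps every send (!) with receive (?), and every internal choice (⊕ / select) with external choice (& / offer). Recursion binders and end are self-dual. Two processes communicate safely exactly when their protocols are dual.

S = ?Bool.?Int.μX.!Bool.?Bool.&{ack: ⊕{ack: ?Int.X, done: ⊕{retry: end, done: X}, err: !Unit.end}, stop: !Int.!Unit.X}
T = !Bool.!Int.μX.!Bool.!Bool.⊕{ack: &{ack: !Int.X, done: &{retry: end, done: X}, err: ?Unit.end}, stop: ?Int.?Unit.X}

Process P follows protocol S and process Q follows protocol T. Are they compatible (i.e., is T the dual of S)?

NO

?Bool | !Bool  ✓
  ?Int | !Int  ✓
    μX | μX  ✓ (μ self-dual)
      !Bool | !Bool  ✗ same direction on both sides — not dual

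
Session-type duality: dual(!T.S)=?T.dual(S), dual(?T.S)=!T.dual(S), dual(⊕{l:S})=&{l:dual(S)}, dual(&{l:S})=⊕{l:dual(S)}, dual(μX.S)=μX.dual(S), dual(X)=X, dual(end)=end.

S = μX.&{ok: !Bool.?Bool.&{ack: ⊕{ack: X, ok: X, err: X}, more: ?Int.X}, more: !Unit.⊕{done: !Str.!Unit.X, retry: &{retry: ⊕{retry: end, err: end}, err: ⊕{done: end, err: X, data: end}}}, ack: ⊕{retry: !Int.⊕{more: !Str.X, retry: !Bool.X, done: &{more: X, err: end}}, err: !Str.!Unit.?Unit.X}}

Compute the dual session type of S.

μX = μX  (binder kept)
  &{ok,more,ack} = ⊕{ok,more,ack}  (external→internal)
    case ok:
      !Bool = ?Bool
        ?Bool = !Bool
          &{ack,more} = ⊕{ack,more}  (external→internal)
            case ack:
              ⊕{ack,ok,err} = &{ack,ok,err}  (select→offer)
                case ack:
                  X ↦ X
                case ok:
                  X ↦ X
                case err:
                  X ↦ X
            case more:
              ?Int = !Int
                X ↦ X
    case more:
      !Unit = ?Unit
        ⊕{done,retry} = &{done,retry}  (select→offer)
          case done:
            !Str = ?Str
              !Unit = ?Unit
                X ↦ X
          case retry:
            &{retry,err} = ⊕{retry,err}  (external→internal)
              case retry:
                ⊕{retry,err} = &{retry,err}  (select→offer)
                  case retry:
                    end ↦ end
                  case err:
                    end ↦ end
              case err:
                ⊕{done,err,data} = &{done,err,data}  (select→offer)
                  case done:
                    end ↦ end
                  case err:
                    X ↦ X
                  case data:
                    end ↦ end
    case ack:
      ⊕{retry,err} = &{retry,err}  (select→offer)
        case retry:
          !Int = ?Int
            ⊕{more,retry,done} = &{more,retry,done}  (select→offer)
              case more:
                !Str = ?Str
                  X ↦ X
              case retry:
                !Bool = ?Bool
                  X ↦ X
              case done:
                &{more,err} = ⊕{more,err}  (external→internal)
                  case more:
                    X ↦ X
                  case err:
                    end ↦ end
        case err:
          !Str = ?Str
            !Unit = ?Unit
              ?Unit = !Unit
                X ↦ X

μX.⊕{ok: ?Bool.!Bool.⊕{ack: &{ack: X, ok: X, err: X}, more: !Int.X}, more: ?Unit.&{done: ?Str.?Unit.X, retry: ⊕{retry: &{retry: end, err: end}, err: &{done: end, err: X, data: end}}}, ack: &{retry: ?Int.&{more: ?Str.X, retry: ?Bool.X, done: ⊕{more: X, err: end}}, err: ?Str.?Unit.!Unit.X}}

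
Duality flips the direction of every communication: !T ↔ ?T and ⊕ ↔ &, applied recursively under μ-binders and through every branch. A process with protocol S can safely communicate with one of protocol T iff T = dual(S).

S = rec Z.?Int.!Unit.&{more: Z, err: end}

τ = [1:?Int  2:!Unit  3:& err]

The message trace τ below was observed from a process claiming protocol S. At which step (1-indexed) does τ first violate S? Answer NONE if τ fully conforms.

@1 ?Int  match  state: !Unit.&{more: rec Z.…, err: end}
@2 !Unit  match  state: &{more: rec Z.…, err: end}
@3 & err  match  state: end
τ conforms to S (length 3)

NONE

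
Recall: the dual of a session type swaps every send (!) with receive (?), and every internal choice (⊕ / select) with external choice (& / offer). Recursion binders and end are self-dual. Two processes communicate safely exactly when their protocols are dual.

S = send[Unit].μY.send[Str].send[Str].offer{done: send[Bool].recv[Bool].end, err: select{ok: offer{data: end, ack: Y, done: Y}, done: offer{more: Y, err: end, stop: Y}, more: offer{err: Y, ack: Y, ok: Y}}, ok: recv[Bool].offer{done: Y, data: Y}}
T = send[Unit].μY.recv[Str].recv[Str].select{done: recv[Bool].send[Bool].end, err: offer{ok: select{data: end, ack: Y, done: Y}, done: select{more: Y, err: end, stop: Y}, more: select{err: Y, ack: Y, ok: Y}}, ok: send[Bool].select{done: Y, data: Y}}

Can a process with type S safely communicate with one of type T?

NO

send[Unit] vs send[Unit]  ✗ same direction on both sides — not dual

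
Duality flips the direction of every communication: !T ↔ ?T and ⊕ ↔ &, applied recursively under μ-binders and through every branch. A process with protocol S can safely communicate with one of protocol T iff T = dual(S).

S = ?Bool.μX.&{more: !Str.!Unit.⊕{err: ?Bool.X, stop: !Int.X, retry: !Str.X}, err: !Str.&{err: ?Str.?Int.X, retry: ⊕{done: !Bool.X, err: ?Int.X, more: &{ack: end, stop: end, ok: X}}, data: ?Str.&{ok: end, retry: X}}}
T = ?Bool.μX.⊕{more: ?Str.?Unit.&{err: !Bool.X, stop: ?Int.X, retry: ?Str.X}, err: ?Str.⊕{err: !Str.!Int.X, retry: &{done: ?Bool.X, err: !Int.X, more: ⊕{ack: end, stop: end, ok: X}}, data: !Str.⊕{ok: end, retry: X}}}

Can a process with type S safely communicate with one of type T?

NO

?Bool ‖ ?Bool  ✗ same direction on both sides — not dual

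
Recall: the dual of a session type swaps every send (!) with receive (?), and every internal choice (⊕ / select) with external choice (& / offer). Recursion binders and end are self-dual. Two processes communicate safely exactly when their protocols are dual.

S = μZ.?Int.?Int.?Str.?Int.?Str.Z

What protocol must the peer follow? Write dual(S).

μZ = μZ  (binder kept)
  ?Int = !Int
    ?Int = !Int
      ?Str = !Str
        ?Int = !Int
          ?Str = !Str
            Z self-dual

μZ.!Int.!Int.!Str.!Int.!Str.Z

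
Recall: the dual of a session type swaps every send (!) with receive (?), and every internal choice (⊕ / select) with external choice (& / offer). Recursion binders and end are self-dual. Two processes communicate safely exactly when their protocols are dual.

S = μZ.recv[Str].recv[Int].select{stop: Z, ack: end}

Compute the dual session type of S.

μZ.send[Str].send[Int].offer{stop: Z, ack: end}

μZ → μZ  (binder kept)
  recv[Str] → send[Str]
    recv[Int] → send[Int]
      select{stop,ack} → offer{stop,ack}  (select→offer)
        case stop:
          dual(Z) = Z
        case ack:
          dual(end) = end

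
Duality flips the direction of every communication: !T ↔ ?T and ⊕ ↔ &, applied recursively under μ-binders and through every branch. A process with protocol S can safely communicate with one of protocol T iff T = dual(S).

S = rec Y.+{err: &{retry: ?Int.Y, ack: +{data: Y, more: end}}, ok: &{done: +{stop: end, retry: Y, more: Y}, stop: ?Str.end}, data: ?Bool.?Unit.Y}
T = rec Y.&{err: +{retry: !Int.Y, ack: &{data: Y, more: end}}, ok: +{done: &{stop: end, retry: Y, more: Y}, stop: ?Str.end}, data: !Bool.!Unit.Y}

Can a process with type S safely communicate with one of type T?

NO

rec Y ‖ rec Y  match (rec unchanged)
  +{err,ok,data} ‖ &{err,ok,data}  match labels match
    [err]
      &{retry,ack} ‖ +{retry,ack}  match labels match
        [retry]
          ?Int ‖ !Int  match
            Y ‖ Y  match
        [ack]
          +{data,more} ‖ &{data,more}  match labels match
            [data]
              Y ‖ Y  match
            [more]
              end ‖ end  match
    [ok]
      &{done,stop} ‖ +{done,stop}  match labels match
        [done]
          +{stop,retry,more} ‖ &{stop,retry,more}  match labels match
            [stop]
              end ‖ end  match
            [retry]
              Y ‖ Y  match
            [more]
              Y ‖ Y  match
        [stop]
          ?Str ‖ ?Str  ✗ same direction on both sides — not dual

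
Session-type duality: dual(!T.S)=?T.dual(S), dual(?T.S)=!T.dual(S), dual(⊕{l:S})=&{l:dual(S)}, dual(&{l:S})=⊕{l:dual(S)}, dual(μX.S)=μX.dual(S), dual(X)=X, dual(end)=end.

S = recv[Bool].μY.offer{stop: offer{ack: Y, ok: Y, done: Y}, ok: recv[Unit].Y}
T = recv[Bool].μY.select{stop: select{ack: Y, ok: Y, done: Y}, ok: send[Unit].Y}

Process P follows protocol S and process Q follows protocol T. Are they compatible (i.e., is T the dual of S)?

NO

recv[Bool] ‖ recv[Bool]  ✗ same direction on both sides — not dual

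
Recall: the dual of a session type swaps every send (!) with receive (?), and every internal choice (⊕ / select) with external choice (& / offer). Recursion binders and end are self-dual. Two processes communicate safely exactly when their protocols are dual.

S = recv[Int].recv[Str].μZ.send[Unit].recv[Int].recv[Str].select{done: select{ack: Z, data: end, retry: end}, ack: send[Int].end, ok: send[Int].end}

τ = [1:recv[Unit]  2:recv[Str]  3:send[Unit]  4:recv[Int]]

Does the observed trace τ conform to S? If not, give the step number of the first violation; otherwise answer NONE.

1

@1 got recv[Unit], protocol expects recv[Int]  ✗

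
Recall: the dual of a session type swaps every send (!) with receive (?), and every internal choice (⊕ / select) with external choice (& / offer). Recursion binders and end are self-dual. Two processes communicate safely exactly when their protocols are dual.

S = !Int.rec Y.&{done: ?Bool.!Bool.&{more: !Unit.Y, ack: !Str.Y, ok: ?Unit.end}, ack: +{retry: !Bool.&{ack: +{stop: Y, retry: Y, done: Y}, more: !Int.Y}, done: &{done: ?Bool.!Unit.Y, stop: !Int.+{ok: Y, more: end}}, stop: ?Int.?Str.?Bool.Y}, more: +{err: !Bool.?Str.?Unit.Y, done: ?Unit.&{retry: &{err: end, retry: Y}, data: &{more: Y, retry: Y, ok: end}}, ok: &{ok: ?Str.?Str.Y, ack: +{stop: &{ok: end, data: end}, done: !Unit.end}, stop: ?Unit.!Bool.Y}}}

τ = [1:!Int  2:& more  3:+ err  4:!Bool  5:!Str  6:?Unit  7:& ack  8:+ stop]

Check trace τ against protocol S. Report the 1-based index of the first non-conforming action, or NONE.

step 1: !Int  ✓  residual = rec Y.…
step 2: & more  ✓  residual = +{err: !Bool.?Str.?Unit.rec Y.…, done: ?Unit.&{retry: &{err: end, retry: rec Y.…}, data: &{more: rec Y.…, retry: rec Y.…, ok: end}}, ok: &{ok: ?Str.?Str.rec Y.…, ack: +{stop: &{ok: end, data: end}, done: !Unit.end}, stop: ?Unit.!Bool.rec Y.…}}
step 3: + err  ✓  residual = !Bool.?Str.?Unit.rec Y.…
step 4: !Bool  ✓  residual = ?Str.?Unit.rec Y.…
step 5: got !Str, protocol expects ?Str  ✗

5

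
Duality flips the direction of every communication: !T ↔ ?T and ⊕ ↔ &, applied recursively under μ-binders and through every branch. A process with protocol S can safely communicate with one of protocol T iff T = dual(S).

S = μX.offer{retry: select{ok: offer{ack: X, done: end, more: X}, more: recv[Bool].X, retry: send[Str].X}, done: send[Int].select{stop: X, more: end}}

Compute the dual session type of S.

μX.select{retry: offer{ok: select{ack: X, done: end, more: X}, more: send[Bool].X, retry: recv[Str].X}, done: recv[Int].offer{stop: X, more: end}}

μX ↦ μX  (rec unchanged)
  offer{retry,done} ↦ select{retry,done}  (external→internal)
    case retry:
      select{ok,more,retry} ↦ offer{ok,more,retry}  (⊕→&)
        case ok:
          offer{ack,done,more} ↦ select{ack,done,more}  (external→internal)
            case ack:
              dual(X) = X
            case done:
              dual(end) = end
            case more:
              dual(X) = X
        case more:
          recv[Bool] ↦ send[Bool]
            dual(X) = X
        case retry:
          send[Str] ↦ recv[Str]
            dual(X) = X
    case done:
      send[Int] ↦ recv[Int]
        select{stop,more} ↦ offer{stop,more}  (⊕→&)
          case stop:
            dual(X) = X
          case more:
            dual(end) = end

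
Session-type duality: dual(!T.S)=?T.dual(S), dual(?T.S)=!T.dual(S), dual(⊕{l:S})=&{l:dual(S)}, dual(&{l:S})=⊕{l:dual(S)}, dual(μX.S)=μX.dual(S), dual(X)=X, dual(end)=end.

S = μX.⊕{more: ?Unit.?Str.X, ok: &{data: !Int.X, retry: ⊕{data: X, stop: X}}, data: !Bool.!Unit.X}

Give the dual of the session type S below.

μX.&{more: !Unit.!Str.X, ok: ⊕{data: ?Int.X, retry: &{data: X, stop: X}}, data: ?Bool.?Unit.X}

μX ↦ μX  (rec unchanged)
  ⊕{more,ok,data} ↦ &{more,ok,data}  (internal→external)
    [more]
      ?Unit ↦ !Unit
        ?Str ↦ !Str
          X ↦ X
    [ok]
      &{data,retry} ↦ ⊕{data,retry}  (external→internal)
        [data]
          !Int ↦ ?Int
            X ↦ X
        [retry]
          ⊕{data,stop} ↦ &{data,stop}  (internal→external)
            [data]
              X ↦ X
            [stop]
              X ↦ X
    [data]
      !Bool ↦ ?Bool
        !Unit ↦ ?Unit
          X ↦ X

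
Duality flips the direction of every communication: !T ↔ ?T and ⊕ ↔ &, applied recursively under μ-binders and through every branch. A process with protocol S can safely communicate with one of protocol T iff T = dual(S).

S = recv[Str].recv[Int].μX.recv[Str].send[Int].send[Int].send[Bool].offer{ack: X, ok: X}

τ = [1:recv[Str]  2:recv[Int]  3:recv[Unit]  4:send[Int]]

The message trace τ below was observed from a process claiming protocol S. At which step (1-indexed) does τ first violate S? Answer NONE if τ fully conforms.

3

@1 recv[Str]  match  now at recv[Int].μX.…
@2 recv[Int]  match  now at μX.…
@3 got recv[Unit], protocol expects recv[Str]  ✗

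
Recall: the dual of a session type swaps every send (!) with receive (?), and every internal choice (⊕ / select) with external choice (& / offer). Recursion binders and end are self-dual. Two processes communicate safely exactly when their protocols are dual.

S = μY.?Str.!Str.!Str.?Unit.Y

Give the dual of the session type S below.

μY.!Str.?Str.?Str.!Unit.Y

μY = μY  (binder kept)
  ?Str = !Str
    !Str = ?Str
      !Str = ?Str
        ?Unit = !Unit
          Y self-dual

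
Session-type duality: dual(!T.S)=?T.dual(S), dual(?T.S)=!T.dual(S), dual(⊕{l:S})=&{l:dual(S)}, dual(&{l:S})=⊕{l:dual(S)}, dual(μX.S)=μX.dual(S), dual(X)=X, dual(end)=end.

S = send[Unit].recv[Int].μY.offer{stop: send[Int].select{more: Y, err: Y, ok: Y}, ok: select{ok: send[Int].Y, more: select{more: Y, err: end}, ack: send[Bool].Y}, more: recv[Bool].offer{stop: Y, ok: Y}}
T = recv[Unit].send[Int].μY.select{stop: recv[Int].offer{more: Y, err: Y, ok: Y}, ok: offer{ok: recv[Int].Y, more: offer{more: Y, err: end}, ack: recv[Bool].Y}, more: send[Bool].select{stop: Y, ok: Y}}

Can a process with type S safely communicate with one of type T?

send[Unit] vs recv[Unit]  ok
  recv[Int] vs send[Int]  ok
    μY vs μY  ok (μ self-dual)
      offer{stop,ok,more} vs select{stop,ok,more}  ok labels match
        case stop:
          send[Int] vs recv[Int]  ok
            select{more,err,ok} vs offer{more,err,ok}  ok labels match
              case more:
                Y vs Y  ok
              case err:
                Y vs Y  ok
              case ok:
                Y vs Y  ok
        case ok:
          select{ok,more,ack} vs offer{ok,more,ack}  ok labels match
            case ok:
              send[Int] vs recv[Int]  ok
                Y vs Y  ok
            case more:
              select{more,err} vs offer{more,err}  ok labels match
                case more:
                  Y vs Y  ok
                case err:
                  end vs end  ok
            case ack:
              send[Bool] vs recv[Bool]  ok
                Y vs Y  ok
        case more:
          recv[Bool] vs send[Bool]  ok
            offer{stop,ok} vs select{stop,ok}  ok labels match
              case stop:
                Y vs Y  ok
              case ok:
                Y vs Y  ok

YES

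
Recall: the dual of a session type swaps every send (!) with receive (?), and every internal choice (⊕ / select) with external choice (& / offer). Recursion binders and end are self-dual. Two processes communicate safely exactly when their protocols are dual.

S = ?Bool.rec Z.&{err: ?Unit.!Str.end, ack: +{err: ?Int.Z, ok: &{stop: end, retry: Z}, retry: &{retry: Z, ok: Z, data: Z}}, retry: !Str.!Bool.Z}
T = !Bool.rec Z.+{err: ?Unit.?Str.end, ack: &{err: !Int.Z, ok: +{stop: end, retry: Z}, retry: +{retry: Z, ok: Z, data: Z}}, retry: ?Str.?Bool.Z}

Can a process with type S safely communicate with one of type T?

?Bool | !Bool  match
  rec Z | rec Z  match (μ self-dual)
    &{err,ack,retry} | +{err,ack,retry}  match label sets agree
      case err:
        ?Unit | ?Unit  ✗ same direction on both sides — not dual

NO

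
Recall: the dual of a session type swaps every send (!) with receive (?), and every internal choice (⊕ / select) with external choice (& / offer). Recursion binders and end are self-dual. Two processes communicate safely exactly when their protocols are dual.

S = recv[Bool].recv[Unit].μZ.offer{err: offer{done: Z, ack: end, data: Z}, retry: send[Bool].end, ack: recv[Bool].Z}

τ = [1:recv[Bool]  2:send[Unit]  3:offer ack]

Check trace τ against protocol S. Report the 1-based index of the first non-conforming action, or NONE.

[1] recv[Bool]  ✓  cont: recv[Unit].μZ.…
[2] got send[Unit], protocol expects recv[Unit]  ✗

2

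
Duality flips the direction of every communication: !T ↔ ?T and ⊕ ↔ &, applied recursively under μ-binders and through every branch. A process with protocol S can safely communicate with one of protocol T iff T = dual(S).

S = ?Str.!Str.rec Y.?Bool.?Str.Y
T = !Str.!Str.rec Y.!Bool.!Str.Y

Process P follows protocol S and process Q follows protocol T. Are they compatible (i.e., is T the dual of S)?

?Str | !Str  match
  !Str | !Str  ✗ same direction on both sides — not dual

NO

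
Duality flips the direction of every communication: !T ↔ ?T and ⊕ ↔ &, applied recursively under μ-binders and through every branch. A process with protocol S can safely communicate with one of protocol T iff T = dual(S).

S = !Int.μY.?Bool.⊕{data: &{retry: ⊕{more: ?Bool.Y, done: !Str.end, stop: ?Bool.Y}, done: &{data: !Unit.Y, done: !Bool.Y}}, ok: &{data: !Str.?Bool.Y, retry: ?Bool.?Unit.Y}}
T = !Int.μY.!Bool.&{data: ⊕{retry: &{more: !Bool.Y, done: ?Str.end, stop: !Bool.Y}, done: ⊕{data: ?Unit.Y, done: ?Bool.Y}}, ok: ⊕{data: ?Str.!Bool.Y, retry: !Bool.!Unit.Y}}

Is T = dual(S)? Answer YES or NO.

NO

!Int ‖ !Int  ✗ same direction on both sides — not dual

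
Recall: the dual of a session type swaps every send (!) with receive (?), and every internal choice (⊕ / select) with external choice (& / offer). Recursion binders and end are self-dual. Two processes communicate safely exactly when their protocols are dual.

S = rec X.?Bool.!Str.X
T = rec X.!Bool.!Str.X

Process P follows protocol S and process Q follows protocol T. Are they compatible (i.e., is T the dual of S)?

NO

rec X vs rec X  ✓ (binder kept)
  ?Bool vs !Bool  ✓
    !Str vs !Str  ✗ same direction on both sides — not dual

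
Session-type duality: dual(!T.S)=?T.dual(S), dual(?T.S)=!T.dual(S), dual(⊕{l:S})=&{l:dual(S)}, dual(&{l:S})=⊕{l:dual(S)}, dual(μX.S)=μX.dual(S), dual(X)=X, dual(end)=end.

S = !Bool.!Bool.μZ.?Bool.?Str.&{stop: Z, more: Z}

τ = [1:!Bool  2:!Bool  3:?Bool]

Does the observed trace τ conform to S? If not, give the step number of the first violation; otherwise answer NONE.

@1 !Bool  ✓  state: !Bool.μZ.…
@2 !Bool  ✓  state: μZ.…
@3 ?Bool  ✓  state: ?Str.&{stop: μZ.…, more: μZ.…}
trace exhausted — no violation

NONE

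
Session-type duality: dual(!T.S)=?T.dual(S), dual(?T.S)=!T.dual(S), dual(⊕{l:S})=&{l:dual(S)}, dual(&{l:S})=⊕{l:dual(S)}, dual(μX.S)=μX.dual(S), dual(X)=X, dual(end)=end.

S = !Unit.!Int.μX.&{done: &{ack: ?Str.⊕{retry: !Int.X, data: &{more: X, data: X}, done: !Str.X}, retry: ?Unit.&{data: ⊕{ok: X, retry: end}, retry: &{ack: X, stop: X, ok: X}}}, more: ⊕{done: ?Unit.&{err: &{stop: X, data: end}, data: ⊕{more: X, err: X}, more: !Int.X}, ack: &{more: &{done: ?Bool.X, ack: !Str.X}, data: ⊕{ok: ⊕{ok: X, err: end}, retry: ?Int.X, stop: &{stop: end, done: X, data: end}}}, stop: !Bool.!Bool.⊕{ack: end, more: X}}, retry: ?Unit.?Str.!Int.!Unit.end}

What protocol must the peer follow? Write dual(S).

!Unit = ?Unit
  !Int = ?Int
    μX = μX  (μ self-dual)
      &{done,more,retry} = ⊕{done,more,retry}  (&→⊕)
        [done]
          &{ack,retry} = ⊕{ack,retry}  (&→⊕)
            [ack]
              ?Str = !Str
                ⊕{retry,data,done} = &{retry,data,done}  (internal→external)
                  [retry]
                    !Int = ?Int
                      X self-dual
                  [data]
                    &{more,data} = ⊕{more,data}  (&→⊕)
                      [more]
                        X self-dual
                      [data]
                        X self-dual
                  [done]
                    !Str = ?Str
                      X self-dual
            [retry]
              ?Unit = !Unit
                &{data,retry} = ⊕{data,retry}  (&→⊕)
                  [data]
                    ⊕{ok,retry} = &{ok,retry}  (internal→external)
                      [ok]
                        X self-dual
                      [retry]
                        end self-dual
                  [retry]
                    &{ack,stop,ok} = ⊕{ack,stop,ok}  (&→⊕)
                      [ack]
                        X self-dual
                      [stop]
                        X self-dual
                      [ok]
                        X self-dual
        [more]
          ⊕{done,ack,stop} = &{done,ack,stop}  (internal→external)
            [done]
              ?Unit = !Unit
                &{err,data,more} = ⊕{err,data,more}  (&→⊕)
                  [err]
                    &{stop,data} = ⊕{stop,data}  (&→⊕)
                      [stop]
                        X self-dual
                      [data]
                        end self-dual
                  [data]
                    ⊕{more,err} = &{more,err}  (internal→external)
                      [more]
                        X self-dual
                      [err]
                        X self-dual
                  [more]
                    !Int = ?Int
                      X self-dual
            [ack]
              &{more,data} = ⊕{more,data}  (&→⊕)
                [more]
                  &{done,ack} = ⊕{done,ack}  (&→⊕)
                    [done]
                      ?Bool = !Bool
                        X self-dual
                    [ack]
                      !Str = ?Str
                        X self-dual
                [data]
                  ⊕{ok,retry,stop} = &{ok,retry,stop}  (internal→external)
                    [ok]
                      ⊕{ok,err} = &{ok,err}  (internal→external)
                        [ok]
                          X self-dual
                        [err]
                          end self-dual
                    [retry]
                      ?Int = !Int
                        X self-dual
                    [stop]
                      &{stop,done,data} = ⊕{stop,done,data}  (&→⊕)
                        [stop]
                          end self-dual
                        [done]
                          X self-dual
                        [data]
                          end self-dual
            [stop]
              !Bool = ?Bool
                !Bool = ?Bool
                  ⊕{ack,more} = &{ack,more}  (internal→external)
                    [ack]
                      end self-dual
                    [more]
                      X self-dual
        [retry]
          ?Unit = !Unit
            ?Str = !Str
              !Int = ?Int
                !Unit = ?Unit
                  end self-dual

?Unit.?Int.μX.⊕{done: ⊕{ack: !Str.&{retry: ?Int.X, data: ⊕{more: X, data: X}, done: ?Str.X}, retry: !Unit.⊕{data: &{ok: X, retry: end}, retry: ⊕{ack: X, stop: X, ok: X}}}, more: &{done: !Unit.⊕{err: ⊕{stop: X, data: end}, data: &{more: X, err: X}, more: ?Int.X}, ack: ⊕{more: ⊕{done: !Bool.X, ack: ?Str.X}, data: &{ok: &{ok: X, err: end}, retry: !Int.X, stop: ⊕{stop: end, done: X, data: end}}}, stop: ?Bool.?Bool.&{ack: end, more: X}}, retry: !Unit.!Str.?Int.?Unit.end}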